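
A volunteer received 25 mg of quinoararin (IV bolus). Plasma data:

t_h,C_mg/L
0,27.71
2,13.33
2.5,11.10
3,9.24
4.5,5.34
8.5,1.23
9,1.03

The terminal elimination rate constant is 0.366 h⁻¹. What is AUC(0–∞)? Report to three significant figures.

AUC = 79.7 mg/L·h

Trapezoidal AUC_0→9:
  [0→2]: (27.71+13.33)/2 × 2 = 41.04
  [2→2.5]: (13.33+11.10)/2 × 0.5 = 6.1075
  [2.5→3]: (11.10+9.24)/2 × 0.5 = 5.085
  [3→4.5]: (9.24+5.34)/2 × 1.5 = 10.935
  [4.5→8.5]: (5.34+1.23)/2 × 4 = 13.14
  [8.5→9]: (1.23+1.03)/2 × 0.5 = 0.565
  Sum = 76.8725 mg/L·h
Extrapolated tail: C_last / k_e = 1.03 / 0.366 = 2.814
AUC_0→∞ = 76.8725 + 2.814 = 79.6865 mg/L·h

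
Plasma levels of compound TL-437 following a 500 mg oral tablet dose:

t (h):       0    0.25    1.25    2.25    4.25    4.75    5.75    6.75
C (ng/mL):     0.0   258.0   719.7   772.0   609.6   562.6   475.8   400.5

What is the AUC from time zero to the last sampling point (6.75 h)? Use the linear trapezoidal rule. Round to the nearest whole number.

AUC = 3899 ng/mL·h

Trapezoidal AUC_0→6.75:
  [0→0.25]: (0.0+258.0)/2 × 0.25 = 32.25
  [0.25→1.25]: (258.0+719.7)/2 × 1 = 488.85
  [1.25→2.25]: (719.7+772.0)/2 × 1 = 745.85
  [2.25→4.25]: (772.0+609.6)/2 × 2 = 1381.6
  [4.25→4.75]: (609.6+562.6)/2 × 0.5 = 293.05
  [4.75→5.75]: (562.6+475.8)/2 × 1 = 519.2
  [5.75→6.75]: (475.8+400.5)/2 × 1 = 438.15
  Sum = 3898.95 ng/mL·h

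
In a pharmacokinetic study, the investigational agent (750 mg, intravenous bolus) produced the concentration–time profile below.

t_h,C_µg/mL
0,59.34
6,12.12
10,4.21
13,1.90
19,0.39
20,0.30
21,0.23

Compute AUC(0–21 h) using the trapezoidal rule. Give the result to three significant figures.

Trapezoidal AUC_0→21:
  [0→6]: (59.34+12.12)/2 × 6 = 214.38
  [6→10]: (12.12+4.21)/2 × 4 = 32.66
  [10→13]: (4.21+1.90)/2 × 3 = 9.165
  [13→19]: (1.90+0.39)/2 × 6 = 6.87
  [19→20]: (0.39+0.30)/2 × 1 = 0.345
  [20→21]: (0.30+0.23)/2 × 1 = 0.265
  Sum = 263.685 µg/mL·h

AUC = 264 µg/mL·h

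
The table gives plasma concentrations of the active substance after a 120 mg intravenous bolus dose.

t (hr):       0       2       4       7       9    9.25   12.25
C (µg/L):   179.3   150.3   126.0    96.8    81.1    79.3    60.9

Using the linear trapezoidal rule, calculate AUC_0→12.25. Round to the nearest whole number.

Trapezoidal AUC_0→12.25:
  [0→2]: (179.3+150.3)/2 × 2 = 329.6
  [2→4]: (150.3+126.0)/2 × 2 = 276.3
  [4→7]: (126.0+96.8)/2 × 3 = 334.2
  [7→9]: (96.8+81.1)/2 × 2 = 177.9
  [9→9.25]: (81.1+79.3)/2 × 0.25 = 20.05
  [9.25→12.25]: (79.3+60.9)/2 × 3 = 210.3
  Sum = 1348.35 µg/L·hr

AUC = 1348 µg/L·hr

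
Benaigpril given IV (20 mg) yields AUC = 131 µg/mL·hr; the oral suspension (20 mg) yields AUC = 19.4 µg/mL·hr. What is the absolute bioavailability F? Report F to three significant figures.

F = 0.148

F = (AUC_ev / D_ev) / (AUC_iv / D_iv)
  = (19.4/20) / (131/20)
  = 0.97 / 6.55 = 0.1481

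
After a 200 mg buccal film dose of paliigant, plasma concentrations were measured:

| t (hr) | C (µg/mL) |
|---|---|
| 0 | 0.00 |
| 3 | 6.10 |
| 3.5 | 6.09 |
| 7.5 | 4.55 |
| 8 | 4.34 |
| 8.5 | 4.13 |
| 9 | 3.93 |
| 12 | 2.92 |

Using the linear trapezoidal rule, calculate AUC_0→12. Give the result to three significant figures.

Trapezoidal AUC_0→12:
  [0→3]: (0.00+6.10)/2 × 3 = 9.15
  [3→3.5]: (6.10+6.09)/2 × 0.5 = 3.0475
  [3.5→7.5]: (6.09+4.55)/2 × 4 = 21.28
  [7.5→8]: (4.55+4.34)/2 × 0.5 = 2.2225
  [8→8.5]: (4.34+4.13)/2 × 0.5 = 2.1175
  [8.5→9]: (4.13+3.93)/2 × 0.5 = 2.015
  [9→12]: (3.93+2.92)/2 × 3 = 10.275
  Sum = 50.1075 µg/mL·hr

AUC = 50.1 µg/mL·hr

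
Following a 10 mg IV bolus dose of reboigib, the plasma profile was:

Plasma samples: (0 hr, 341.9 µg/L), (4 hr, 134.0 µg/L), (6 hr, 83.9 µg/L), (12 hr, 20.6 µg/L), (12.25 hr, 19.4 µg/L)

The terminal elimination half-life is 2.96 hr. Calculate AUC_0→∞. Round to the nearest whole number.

AUC = 1571 µg/L·hr

Trapezoidal AUC_0→12.25:
  [0→4]: (341.9+134.0)/2 × 4 = 951.8
  [4→6]: (134.0+83.9)/2 × 2 = 217.9
  [6→12]: (83.9+20.6)/2 × 6 = 313.5
  [12→12.25]: (20.6+19.4)/2 × 0.25 = 5.0
  Sum = 1488.2 µg/L·hr
k_e = ln2 / t½ = 0.693147 / 2.96 = 0.2342 hr^-1
Extrapolated tail: C_last / k_e = 19.4 / 0.2342 = 82.835
AUC_0→∞ = 1488.2 + 82.835 = 1571.035 µg/L·hr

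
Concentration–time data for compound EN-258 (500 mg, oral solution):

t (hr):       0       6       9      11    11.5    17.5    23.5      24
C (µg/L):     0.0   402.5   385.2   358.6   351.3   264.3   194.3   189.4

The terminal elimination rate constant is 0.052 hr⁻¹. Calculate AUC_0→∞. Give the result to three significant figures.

AUC = 10300 µg/L·hr

Trapezoidal AUC_0→24:
  [0→6]: (0.0+402.5)/2 × 6 = 1207.5
  [6→9]: (402.5+385.2)/2 × 3 = 1181.55
  [9→11]: (385.2+358.6)/2 × 2 = 743.8
  [11→11.5]: (358.6+351.3)/2 × 0.5 = 177.475
  [11.5→17.5]: (351.3+264.3)/2 × 6 = 1846.8
  [17.5→23.5]: (264.3+194.3)/2 × 6 = 1375.8
  [23.5→24]: (194.3+189.4)/2 × 0.5 = 95.925
  Sum = 6628.85 µg/L·hr
Extrapolated tail: C_last / k_e = 189.4 / 0.052 = 3642.308
AUC_0→∞ = 6628.85 + 3642.308 = 10271.158 µg/L·hr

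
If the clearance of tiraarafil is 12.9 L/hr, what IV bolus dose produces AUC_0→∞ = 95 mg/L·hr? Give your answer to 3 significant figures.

Dose_iv = CL × AUC_0→∞
     = 12.9 × 95 = 1225.5 mg

Dose = 1230 mg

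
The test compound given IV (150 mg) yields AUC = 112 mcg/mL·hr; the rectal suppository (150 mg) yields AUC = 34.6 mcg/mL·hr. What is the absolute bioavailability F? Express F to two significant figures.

F = 0.31

F = (AUC_ev / D_ev) / (AUC_iv / D_iv)
  = (34.6/150) / (112/150)
  = 0.230667 / 0.746667 = 0.3089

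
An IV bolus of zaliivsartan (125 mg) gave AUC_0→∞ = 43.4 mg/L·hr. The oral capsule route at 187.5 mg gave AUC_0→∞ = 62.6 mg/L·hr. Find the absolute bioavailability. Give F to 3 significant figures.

F = 0.962

F = (AUC_ev / D_ev) / (AUC_iv / D_iv)
  = (62.6/187.5) / (43.4/125)
  = 0.333867 / 0.3472 = 0.9616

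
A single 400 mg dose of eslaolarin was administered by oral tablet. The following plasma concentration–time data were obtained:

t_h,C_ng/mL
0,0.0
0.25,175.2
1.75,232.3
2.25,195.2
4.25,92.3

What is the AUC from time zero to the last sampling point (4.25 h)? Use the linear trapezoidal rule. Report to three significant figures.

Trapezoidal AUC_0→4.25:
  [0→0.25]: (0.0+175.2)/2 × 0.25 = 21.9
  [0.25→1.75]: (175.2+232.3)/2 × 1.5 = 305.625
  [1.75→2.25]: (232.3+195.2)/2 × 0.5 = 106.875
  [2.25→4.25]: (195.2+92.3)/2 × 2 = 287.5
  Sum = 721.9 ng/mL·h

AUC = 722 ng/mL·h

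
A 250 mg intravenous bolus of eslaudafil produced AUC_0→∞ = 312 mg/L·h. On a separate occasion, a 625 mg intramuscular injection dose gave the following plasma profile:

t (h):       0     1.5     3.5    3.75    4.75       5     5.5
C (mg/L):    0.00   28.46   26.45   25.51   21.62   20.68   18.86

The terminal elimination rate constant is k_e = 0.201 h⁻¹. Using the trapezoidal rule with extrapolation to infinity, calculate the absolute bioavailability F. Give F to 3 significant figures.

Trapezoidal AUC_0→5.5 (intramuscular injection):
  [0→1.5]: (0.00+28.46)/2 × 1.5 = 21.345
  [1.5→3.5]: (28.46+26.45)/2 × 2 = 54.91
  [3.5→3.75]: (26.45+25.51)/2 × 0.25 = 6.495
  [3.75→4.75]: (25.51+21.62)/2 × 1 = 23.565
  [4.75→5]: (21.62+20.68)/2 × 0.25 = 5.2875
  [5→5.5]: (20.68+18.86)/2 × 0.5 = 9.885
  Sum = 121.4875 mg/L·h
Tail: C_last/k_e = 18.86/0.201 = 93.831
AUC_0→∞ (intramuscular injection) = 121.4875 + 93.831 = 215.3185 mg/L·h
F = (AUC_ev/D_ev)/(AUC_iv/D_iv) = (215.3185/625)/(312/250) = 0.3445096/1.248 = 0.2760

F = 0.276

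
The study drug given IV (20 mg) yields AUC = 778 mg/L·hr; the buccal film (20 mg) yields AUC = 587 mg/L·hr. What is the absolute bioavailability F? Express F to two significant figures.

F = 0.75

F = (AUC_ev / D_ev) / (AUC_iv / D_iv)
  = (587/20) / (778/20)
  = 29.35 / 38.9 = 0.7545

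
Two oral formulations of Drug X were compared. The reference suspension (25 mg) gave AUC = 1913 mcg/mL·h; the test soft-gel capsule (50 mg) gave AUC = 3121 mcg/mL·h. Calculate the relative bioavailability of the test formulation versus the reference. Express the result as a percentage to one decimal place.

F_rel = 81.6%

F_rel = (AUC_test/D_test) / (AUC_ref/D_ref)
      = (3121/50) / (1913/25)
      = 62.42 / 76.52 = 0.8157 = 81.57%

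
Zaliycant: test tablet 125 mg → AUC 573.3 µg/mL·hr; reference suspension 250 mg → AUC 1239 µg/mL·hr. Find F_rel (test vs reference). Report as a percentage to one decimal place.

F_rel = (AUC_test/D_test) / (AUC_ref/D_ref)
      = (573.3/125) / (1239/250)
      = 4.5864 / 4.956 = 0.9254 = 92.54%

F_rel = 92.5%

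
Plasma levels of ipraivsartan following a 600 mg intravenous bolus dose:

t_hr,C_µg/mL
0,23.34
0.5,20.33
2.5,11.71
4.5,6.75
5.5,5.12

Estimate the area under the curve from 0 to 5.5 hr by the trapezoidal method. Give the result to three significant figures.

Trapezoidal AUC_0→5.5:
  [0→0.5]: (23.34+20.33)/2 × 0.5 = 10.9175
  [0.5→2.5]: (20.33+11.71)/2 × 2 = 32.04
  [2.5→4.5]: (11.71+6.75)/2 × 2 = 18.46
  [4.5→5.5]: (6.75+5.12)/2 × 1 = 5.935
  Sum = 67.3525 µg/mL·hr

AUC = 67.4 µg/mL·hr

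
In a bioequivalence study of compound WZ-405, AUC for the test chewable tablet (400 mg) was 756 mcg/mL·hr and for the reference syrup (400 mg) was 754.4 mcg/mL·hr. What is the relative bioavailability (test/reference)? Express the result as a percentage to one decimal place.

F_rel = (AUC_test/D_test) / (AUC_ref/D_ref)
      = (756/400) / (754.4/400)
      = 1.89 / 1.886 = 1.0021 = 100.21%

F_rel = 100.2%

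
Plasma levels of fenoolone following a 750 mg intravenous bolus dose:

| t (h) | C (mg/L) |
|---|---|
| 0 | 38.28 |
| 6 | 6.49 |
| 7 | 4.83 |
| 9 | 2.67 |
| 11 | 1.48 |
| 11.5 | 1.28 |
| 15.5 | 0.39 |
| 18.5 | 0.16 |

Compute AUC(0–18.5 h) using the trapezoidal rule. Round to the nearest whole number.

AUC = 156 mg/L·h

Trapezoidal AUC_0→18.5:
  [0→6]: (38.28+6.49)/2 × 6 = 134.31
  [6→7]: (6.49+4.83)/2 × 1 = 5.66
  [7→9]: (4.83+2.67)/2 × 2 = 7.5
  [9→11]: (2.67+1.48)/2 × 2 = 4.15
  [11→11.5]: (1.48+1.28)/2 × 0.5 = 0.69
  [11.5→15.5]: (1.28+0.39)/2 × 4 = 3.34
  [15.5→18.5]: (0.39+0.16)/2 × 3 = 0.825
  Sum = 156.475 mg/L·h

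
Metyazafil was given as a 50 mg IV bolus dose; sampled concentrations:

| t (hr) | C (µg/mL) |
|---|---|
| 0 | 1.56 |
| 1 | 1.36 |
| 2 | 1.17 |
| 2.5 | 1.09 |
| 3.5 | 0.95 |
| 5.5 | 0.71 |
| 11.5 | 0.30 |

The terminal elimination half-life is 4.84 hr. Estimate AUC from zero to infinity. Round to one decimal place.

Trapezoidal AUC_0→11.5:
  [0→1]: (1.56+1.36)/2 × 1 = 1.46
  [1→2]: (1.36+1.17)/2 × 1 = 1.265
  [2→2.5]: (1.17+1.09)/2 × 0.5 = 0.565
  [2.5→3.5]: (1.09+0.95)/2 × 1 = 1.02
  [3.5→5.5]: (0.95+0.71)/2 × 2 = 1.66
  [5.5→11.5]: (0.71+0.30)/2 × 6 = 3.03
  Sum = 9.0 µg/mL·hr
k_e = ln2 / t½ = 0.693147 / 4.84 = 0.1432 hr^-1
Extrapolated tail: C_last / k_e = 0.30 / 0.1432 = 2.095
AUC_0→∞ = 9.0 + 2.095 = 11.095 µg/mL·hr

AUC = 11.1 µg/mL·hr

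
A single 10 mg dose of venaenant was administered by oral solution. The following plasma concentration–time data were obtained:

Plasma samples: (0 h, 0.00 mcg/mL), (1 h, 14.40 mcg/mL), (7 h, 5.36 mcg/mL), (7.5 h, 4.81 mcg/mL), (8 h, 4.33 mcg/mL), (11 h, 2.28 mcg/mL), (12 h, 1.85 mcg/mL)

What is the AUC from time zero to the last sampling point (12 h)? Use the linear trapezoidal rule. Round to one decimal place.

Trapezoidal AUC_0→12:
  [0→1]: (0.00+14.40)/2 × 1 = 7.2
  [1→7]: (14.40+5.36)/2 × 6 = 59.28
  [7→7.5]: (5.36+4.81)/2 × 0.5 = 2.5425
  [7.5→8]: (4.81+4.33)/2 × 0.5 = 2.285
  [8→11]: (4.33+2.28)/2 × 3 = 9.915
  [11→12]: (2.28+1.85)/2 × 1 = 2.065
  Sum = 83.2875 mcg/mL·h

AUC = 83.3 mcg/mL·h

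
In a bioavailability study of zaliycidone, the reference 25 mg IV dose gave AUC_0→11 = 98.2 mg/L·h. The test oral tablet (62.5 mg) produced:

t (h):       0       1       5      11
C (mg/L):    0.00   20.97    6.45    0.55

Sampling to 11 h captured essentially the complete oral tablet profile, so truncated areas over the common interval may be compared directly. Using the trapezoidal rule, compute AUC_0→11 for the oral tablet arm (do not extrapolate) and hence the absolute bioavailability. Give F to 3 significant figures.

F = 0.352

Trapezoidal AUC_0→11 (oral tablet):
  [0→1]: (0.00+20.97)/2 × 1 = 10.485
  [1→5]: (20.97+6.45)/2 × 4 = 54.84
  [5→11]: (6.45+0.55)/2 × 6 = 21.0
  Sum = 86.325 mg/L·h
F = (AUC_ev/D_ev)/(AUC_iv/D_iv) = (86.325/62.5)/(98.2/25) = 1.3812/3.928 = 0.3516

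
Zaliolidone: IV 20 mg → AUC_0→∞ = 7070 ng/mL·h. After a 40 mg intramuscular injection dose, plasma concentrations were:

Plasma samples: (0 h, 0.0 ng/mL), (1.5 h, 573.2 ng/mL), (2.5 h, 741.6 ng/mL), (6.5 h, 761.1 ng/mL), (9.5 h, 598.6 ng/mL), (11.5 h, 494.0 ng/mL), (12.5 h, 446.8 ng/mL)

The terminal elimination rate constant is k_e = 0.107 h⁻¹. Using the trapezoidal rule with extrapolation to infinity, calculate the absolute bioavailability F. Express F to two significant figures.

F = 0.84

Trapezoidal AUC_0→12.5 (intramuscular injection):
  [0→1.5]: (0.0+573.2)/2 × 1.5 = 429.9
  [1.5→2.5]: (573.2+741.6)/2 × 1 = 657.4
  [2.5→6.5]: (741.6+761.1)/2 × 4 = 3005.4
  [6.5→9.5]: (761.1+598.6)/2 × 3 = 2039.55
  [9.5→11.5]: (598.6+494.0)/2 × 2 = 1092.6
  [11.5→12.5]: (494.0+446.8)/2 × 1 = 470.4
  Sum = 7695.25 ng/mL·h
Tail: C_last/k_e = 446.8/0.107 = 4175.701
AUC_0→∞ (intramuscular injection) = 7695.25 + 4175.701 = 11870.951 ng/mL·h
F = (AUC_ev/D_ev)/(AUC_iv/D_iv) = (11870.951/40)/(7070/20) = 296.774/353.5 = 0.8395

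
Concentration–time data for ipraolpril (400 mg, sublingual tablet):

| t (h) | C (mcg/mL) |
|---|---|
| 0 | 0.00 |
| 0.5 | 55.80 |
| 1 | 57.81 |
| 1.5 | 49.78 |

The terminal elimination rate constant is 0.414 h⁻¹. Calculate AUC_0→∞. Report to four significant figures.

Trapezoidal AUC_0→1.5:
  [0→0.5]: (0.00+55.80)/2 × 0.5 = 13.95
  [0.5→1]: (55.80+57.81)/2 × 0.5 = 28.4025
  [1→1.5]: (57.81+49.78)/2 × 0.5 = 26.8975
  Sum = 69.25 mcg/mL·h
Extrapolated tail: C_last / k_e = 49.78 / 0.414 = 120.242
AUC_0→∞ = 69.25 + 120.242 = 189.492 mcg/mL·h

AUC = 189.5 mcg/mL·h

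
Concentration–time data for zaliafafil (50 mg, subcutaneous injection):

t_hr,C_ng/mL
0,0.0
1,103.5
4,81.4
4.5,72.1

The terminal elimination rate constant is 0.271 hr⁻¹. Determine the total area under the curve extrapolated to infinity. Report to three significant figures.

Trapezoidal AUC_0→4.5:
  [0→1]: (0.0+103.5)/2 × 1 = 51.75
  [1→4]: (103.5+81.4)/2 × 3 = 277.35
  [4→4.5]: (81.4+72.1)/2 × 0.5 = 38.375
  Sum = 367.475 ng/mL·hr
Extrapolated tail: C_last / k_e = 72.1 / 0.271 = 266.052
AUC_0→∞ = 367.475 + 266.052 = 633.527 ng/mL·hr

AUC = 634 ng/mL·hr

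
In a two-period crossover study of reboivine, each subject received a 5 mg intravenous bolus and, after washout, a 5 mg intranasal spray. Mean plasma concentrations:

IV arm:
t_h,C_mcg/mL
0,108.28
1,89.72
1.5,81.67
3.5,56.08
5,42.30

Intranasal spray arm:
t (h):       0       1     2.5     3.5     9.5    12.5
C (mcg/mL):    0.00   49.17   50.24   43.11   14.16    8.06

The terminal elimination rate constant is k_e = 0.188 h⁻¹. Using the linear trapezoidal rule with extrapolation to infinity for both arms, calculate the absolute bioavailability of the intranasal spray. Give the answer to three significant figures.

F = 0.681

Trapezoidal AUC_0→5 (IV):
  [0→1]: (108.28+89.72)/2 × 1 = 99.0
  [1→1.5]: (89.72+81.67)/2 × 0.5 = 42.8475
  [1.5→3.5]: (81.67+56.08)/2 × 2 = 137.75
  [3.5→5]: (56.08+42.30)/2 × 1.5 = 73.785
  Sum = 353.3825 mcg/mL·h
IV tail: 42.30/0.188 = 225.000; AUC_iv,0→∞ = 353.3825 + 225.000 = 578.3825 mcg/mL·h
Trapezoidal AUC_0→12.5 (intranasal spray):
  [0→1]: (0.00+49.17)/2 × 1 = 24.585
  [1→2.5]: (49.17+50.24)/2 × 1.5 = 74.5575
  [2.5→3.5]: (50.24+43.11)/2 × 1 = 46.675
  [3.5→9.5]: (43.11+14.16)/2 × 6 = 171.81
  [9.5→12.5]: (14.16+8.06)/2 × 3 = 33.33
  Sum = 350.9575 mcg/mL·h
intranasal spray tail: 8.06/0.188 = 42.872; AUC_ev,0→∞ = 350.9575 + 42.872 = 393.8295 mcg/mL·h
F = (AUC_ev/D_ev)/(AUC_iv/D_iv) = (393.8295/5)/(578.3825/5) = 78.7659/115.6765 = 0.6809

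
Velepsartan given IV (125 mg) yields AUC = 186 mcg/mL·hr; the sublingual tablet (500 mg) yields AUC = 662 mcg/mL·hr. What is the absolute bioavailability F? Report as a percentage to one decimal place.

F = 89.0%

F = (AUC_ev / D_ev) / (AUC_iv / D_iv)
  = (662/500) / (186/125)
  = 1.324 / 1.488 = 0.8898
  = 88.98%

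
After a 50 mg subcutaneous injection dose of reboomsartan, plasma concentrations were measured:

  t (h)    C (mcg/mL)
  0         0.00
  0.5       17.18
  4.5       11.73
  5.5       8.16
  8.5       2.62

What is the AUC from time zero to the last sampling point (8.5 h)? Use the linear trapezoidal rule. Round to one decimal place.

Trapezoidal AUC_0→8.5:
  [0→0.5]: (0.00+17.18)/2 × 0.5 = 4.295
  [0.5→4.5]: (17.18+11.73)/2 × 4 = 57.82
  [4.5→5.5]: (11.73+8.16)/2 × 1 = 9.945
  [5.5→8.5]: (8.16+2.62)/2 × 3 = 16.17
  Sum = 88.23 mcg/mL·h

AUC = 88.2 mcg/mL·h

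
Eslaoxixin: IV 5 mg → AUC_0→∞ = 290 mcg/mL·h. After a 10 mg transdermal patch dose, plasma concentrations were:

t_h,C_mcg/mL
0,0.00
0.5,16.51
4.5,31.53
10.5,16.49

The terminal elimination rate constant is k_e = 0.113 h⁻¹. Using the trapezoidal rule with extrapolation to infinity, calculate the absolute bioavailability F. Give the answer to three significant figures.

F = 0.673

Trapezoidal AUC_0→10.5 (transdermal patch):
  [0→0.5]: (0.00+16.51)/2 × 0.5 = 4.1275
  [0.5→4.5]: (16.51+31.53)/2 × 4 = 96.08
  [4.5→10.5]: (31.53+16.49)/2 × 6 = 144.06
  Sum = 244.2675 mcg/mL·h
Tail: C_last/k_e = 16.49/0.113 = 145.929
AUC_0→∞ (transdermal patch) = 244.2675 + 145.929 = 390.1965 mcg/mL·h
F = (AUC_ev/D_ev)/(AUC_iv/D_iv) = (390.1965/10)/(290/5) = 39.01965/58 = 0.6728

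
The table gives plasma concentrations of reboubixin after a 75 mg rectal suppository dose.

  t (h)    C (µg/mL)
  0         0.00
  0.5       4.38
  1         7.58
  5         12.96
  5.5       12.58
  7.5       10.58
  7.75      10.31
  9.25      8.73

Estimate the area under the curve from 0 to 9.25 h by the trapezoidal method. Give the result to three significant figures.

Trapezoidal AUC_0→9.25:
  [0→0.5]: (0.00+4.38)/2 × 0.5 = 1.095
  [0.5→1]: (4.38+7.58)/2 × 0.5 = 2.99
  [1→5]: (7.58+12.96)/2 × 4 = 41.08
  [5→5.5]: (12.96+12.58)/2 × 0.5 = 6.385
  [5.5→7.5]: (12.58+10.58)/2 × 2 = 23.16
  [7.5→7.75]: (10.58+10.31)/2 × 0.25 = 2.61125
  [7.75→9.25]: (10.31+8.73)/2 × 1.5 = 14.28
  Sum = 91.60125 µg/mL·h

AUC = 91.6 µg/mL·h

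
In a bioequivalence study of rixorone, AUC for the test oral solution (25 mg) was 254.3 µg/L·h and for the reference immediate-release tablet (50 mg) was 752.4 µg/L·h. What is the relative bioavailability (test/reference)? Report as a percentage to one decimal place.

F_rel = 67.6%

F_rel = (AUC_test/D_test) / (AUC_ref/D_ref)
      = (254.3/25) / (752.4/50)
      = 10.172 / 15.048 = 0.6760 = 67.60%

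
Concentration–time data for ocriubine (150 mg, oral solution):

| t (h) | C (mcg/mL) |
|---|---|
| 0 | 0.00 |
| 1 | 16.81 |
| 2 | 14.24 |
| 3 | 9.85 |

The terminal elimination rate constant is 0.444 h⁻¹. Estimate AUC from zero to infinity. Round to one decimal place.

Trapezoidal AUC_0→3:
  [0→1]: (0.00+16.81)/2 × 1 = 8.405
  [1→2]: (16.81+14.24)/2 × 1 = 15.525
  [2→3]: (14.24+9.85)/2 × 1 = 12.045
  Sum = 35.975 mcg/mL·h
Extrapolated tail: C_last / k_e = 9.85 / 0.444 = 22.185
AUC_0→∞ = 35.975 + 22.185 = 58.16 mcg/mL·h

AUC = 58.2 mcg/mL·h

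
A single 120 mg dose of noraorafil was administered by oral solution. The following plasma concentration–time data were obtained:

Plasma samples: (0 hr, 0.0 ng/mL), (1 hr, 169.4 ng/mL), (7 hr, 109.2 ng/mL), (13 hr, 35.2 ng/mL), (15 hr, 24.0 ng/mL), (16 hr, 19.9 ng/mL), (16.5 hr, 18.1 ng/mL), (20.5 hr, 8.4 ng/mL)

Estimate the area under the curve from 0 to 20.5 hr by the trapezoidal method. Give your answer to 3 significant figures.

AUC = 1500 ng/mL·hr

Trapezoidal AUC_0→20.5:
  [0→1]: (0.0+169.4)/2 × 1 = 84.7
  [1→7]: (169.4+109.2)/2 × 6 = 835.8
  [7→13]: (109.2+35.2)/2 × 6 = 433.2
  [13→15]: (35.2+24.0)/2 × 2 = 59.2
  [15→16]: (24.0+19.9)/2 × 1 = 21.95
  [16→16.5]: (19.9+18.1)/2 × 0.5 = 9.5
  [16.5→20.5]: (18.1+8.4)/2 × 4 = 53.0
  Sum = 1497.35 ng/mL·hr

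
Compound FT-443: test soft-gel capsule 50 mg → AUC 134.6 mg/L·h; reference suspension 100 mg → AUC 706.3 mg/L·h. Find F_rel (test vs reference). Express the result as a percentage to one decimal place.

F_rel = 38.1%

F_rel = (AUC_test/D_test) / (AUC_ref/D_ref)
      = (134.6/50) / (706.3/100)
      = 2.692 / 7.063 = 0.3811 = 38.11%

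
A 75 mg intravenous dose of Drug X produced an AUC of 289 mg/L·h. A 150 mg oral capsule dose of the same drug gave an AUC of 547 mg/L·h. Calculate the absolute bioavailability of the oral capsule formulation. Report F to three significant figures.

F = (AUC_ev / D_ev) / (AUC_iv / D_iv)
  = (547/150) / (289/75)
  = 3.64667 / 3.85333 = 0.9464

F = 0.946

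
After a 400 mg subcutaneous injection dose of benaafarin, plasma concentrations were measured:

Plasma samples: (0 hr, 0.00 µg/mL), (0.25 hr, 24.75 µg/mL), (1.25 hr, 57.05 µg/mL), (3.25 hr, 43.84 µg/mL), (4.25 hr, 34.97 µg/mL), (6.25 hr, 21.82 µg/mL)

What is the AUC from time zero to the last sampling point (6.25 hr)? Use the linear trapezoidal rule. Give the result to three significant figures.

Trapezoidal AUC_0→6.25:
  [0→0.25]: (0.00+24.75)/2 × 0.25 = 3.09375
  [0.25→1.25]: (24.75+57.05)/2 × 1 = 40.9
  [1.25→3.25]: (57.05+43.84)/2 × 2 = 100.89
  [3.25→4.25]: (43.84+34.97)/2 × 1 = 39.405
  [4.25→6.25]: (34.97+21.82)/2 × 2 = 56.79
  Sum = 241.07875 µg/mL·hr

AUC = 241 µg/mL·hr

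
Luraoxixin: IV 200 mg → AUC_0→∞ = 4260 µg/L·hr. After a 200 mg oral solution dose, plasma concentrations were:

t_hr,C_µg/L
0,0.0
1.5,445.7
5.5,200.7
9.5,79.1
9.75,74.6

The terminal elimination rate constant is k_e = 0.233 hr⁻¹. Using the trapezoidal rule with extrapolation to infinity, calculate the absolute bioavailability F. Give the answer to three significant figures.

Trapezoidal AUC_0→9.75 (oral solution):
  [0→1.5]: (0.0+445.7)/2 × 1.5 = 334.275
  [1.5→5.5]: (445.7+200.7)/2 × 4 = 1292.8
  [5.5→9.5]: (200.7+79.1)/2 × 4 = 559.6
  [9.5→9.75]: (79.1+74.6)/2 × 0.25 = 19.2125
  Sum = 2205.8875 µg/L·hr
Tail: C_last/k_e = 74.6/0.233 = 320.172
AUC_0→∞ (oral solution) = 2205.8875 + 320.172 = 2526.0595 µg/L·hr
F = (AUC_ev/D_ev)/(AUC_iv/D_iv) = (2526.0595/200)/(4260/200) = 12.6303/21.3 = 0.5930

F = 0.593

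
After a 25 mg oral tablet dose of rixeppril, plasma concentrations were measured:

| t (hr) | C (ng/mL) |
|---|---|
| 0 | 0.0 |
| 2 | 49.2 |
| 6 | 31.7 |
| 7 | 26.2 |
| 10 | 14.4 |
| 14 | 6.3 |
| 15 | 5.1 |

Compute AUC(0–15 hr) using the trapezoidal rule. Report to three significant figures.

AUC = 348 ng/mL·hr

Trapezoidal AUC_0→15:
  [0→2]: (0.0+49.2)/2 × 2 = 49.2
  [2→6]: (49.2+31.7)/2 × 4 = 161.8
  [6→7]: (31.7+26.2)/2 × 1 = 28.95
  [7→10]: (26.2+14.4)/2 × 3 = 60.9
  [10→14]: (14.4+6.3)/2 × 4 = 41.4
  [14→15]: (6.3+5.1)/2 × 1 = 5.7
  Sum = 347.95 ng/mL·hr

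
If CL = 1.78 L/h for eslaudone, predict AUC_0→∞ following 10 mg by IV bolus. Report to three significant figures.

AUC_0→∞ = Dose_iv / CL
        = 10 / 1.78 = 5.61798 mg/L·h

AUC = 5.62 mg/L·h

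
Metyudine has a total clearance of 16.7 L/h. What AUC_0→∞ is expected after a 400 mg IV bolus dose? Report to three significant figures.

AUC_0→∞ = Dose_iv / CL
        = 400 / 16.7 = 23.9521 mg/L·h

AUC = 24.0 mg/L·h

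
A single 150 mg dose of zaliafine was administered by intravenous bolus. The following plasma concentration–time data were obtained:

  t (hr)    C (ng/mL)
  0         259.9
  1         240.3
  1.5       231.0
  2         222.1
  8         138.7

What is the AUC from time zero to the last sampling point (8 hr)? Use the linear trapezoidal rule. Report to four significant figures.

Trapezoidal AUC_0→8:
  [0→1]: (259.9+240.3)/2 × 1 = 250.1
  [1→1.5]: (240.3+231.0)/2 × 0.5 = 117.825
  [1.5→2]: (231.0+222.1)/2 × 0.5 = 113.275
  [2→8]: (222.1+138.7)/2 × 6 = 1082.4
  Sum = 1563.6 ng/mL·hr

AUC = 1564 ng/mL·hr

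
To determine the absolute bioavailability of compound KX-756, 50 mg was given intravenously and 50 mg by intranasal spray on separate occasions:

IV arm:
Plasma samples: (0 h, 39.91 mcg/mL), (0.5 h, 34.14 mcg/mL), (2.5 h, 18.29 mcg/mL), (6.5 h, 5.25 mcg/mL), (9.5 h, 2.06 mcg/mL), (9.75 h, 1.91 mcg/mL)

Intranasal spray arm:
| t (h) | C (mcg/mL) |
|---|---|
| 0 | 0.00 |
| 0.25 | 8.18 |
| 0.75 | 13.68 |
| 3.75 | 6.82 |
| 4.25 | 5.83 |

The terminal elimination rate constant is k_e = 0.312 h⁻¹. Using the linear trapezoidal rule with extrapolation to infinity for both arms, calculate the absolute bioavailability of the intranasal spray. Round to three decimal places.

F = 0.436

Trapezoidal AUC_0→9.75 (IV):
  [0→0.5]: (39.91+34.14)/2 × 0.5 = 18.5125
  [0.5→2.5]: (34.14+18.29)/2 × 2 = 52.43
  [2.5→6.5]: (18.29+5.25)/2 × 4 = 47.08
  [6.5→9.5]: (5.25+2.06)/2 × 3 = 10.965
  [9.5→9.75]: (2.06+1.91)/2 × 0.25 = 0.49625
  Sum = 129.48375 mcg/mL·h
IV tail: 1.91/0.312 = 6.122; AUC_iv,0→∞ = 129.48375 + 6.122 = 135.60575 mcg/mL·h
Trapezoidal AUC_0→4.25 (intranasal spray):
  [0→0.25]: (0.00+8.18)/2 × 0.25 = 1.0225
  [0.25→0.75]: (8.18+13.68)/2 × 0.5 = 5.465
  [0.75→3.75]: (13.68+6.82)/2 × 3 = 30.75
  [3.75→4.25]: (6.82+5.83)/2 × 0.5 = 3.1625
  Sum = 40.4 mcg/mL·h
intranasal spray tail: 5.83/0.312 = 18.686; AUC_ev,0→∞ = 40.4 + 18.686 = 59.086 mcg/mL·h
F = (AUC_ev/D_ev)/(AUC_iv/D_iv) = (59.086/50)/(135.60575/50) = 1.18172/2.712115 = 0.4357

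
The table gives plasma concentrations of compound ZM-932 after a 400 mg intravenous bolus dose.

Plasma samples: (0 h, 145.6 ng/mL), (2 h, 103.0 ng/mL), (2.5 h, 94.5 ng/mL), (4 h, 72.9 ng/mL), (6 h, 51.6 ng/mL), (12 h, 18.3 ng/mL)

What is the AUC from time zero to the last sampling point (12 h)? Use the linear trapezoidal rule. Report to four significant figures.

Trapezoidal AUC_0→12:
  [0→2]: (145.6+103.0)/2 × 2 = 248.6
  [2→2.5]: (103.0+94.5)/2 × 0.5 = 49.375
  [2.5→4]: (94.5+72.9)/2 × 1.5 = 125.55
  [4→6]: (72.9+51.6)/2 × 2 = 124.5
  [6→12]: (51.6+18.3)/2 × 6 = 209.7
  Sum = 757.725 ng/mL·h

AUC = 757.7 ng/mL·h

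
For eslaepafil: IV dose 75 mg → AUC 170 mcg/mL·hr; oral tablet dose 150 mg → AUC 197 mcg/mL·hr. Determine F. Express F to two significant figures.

F = (AUC_ev / D_ev) / (AUC_iv / D_iv)
  = (197/150) / (170/75)
  = 1.31333 / 2.26667 = 0.5794

F = 0.58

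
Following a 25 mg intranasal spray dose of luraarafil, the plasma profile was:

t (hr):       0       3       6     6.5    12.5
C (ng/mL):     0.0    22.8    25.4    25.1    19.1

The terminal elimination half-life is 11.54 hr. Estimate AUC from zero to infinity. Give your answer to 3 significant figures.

AUC = 570 ng/mL·hr

Trapezoidal AUC_0→12.5:
  [0→3]: (0.0+22.8)/2 × 3 = 34.2
  [3→6]: (22.8+25.4)/2 × 3 = 72.3
  [6→6.5]: (25.4+25.1)/2 × 0.5 = 12.625
  [6.5→12.5]: (25.1+19.1)/2 × 6 = 132.6
  Sum = 251.725 ng/mL·hr
k_e = ln2 / t½ = 0.693147 / 11.54 = 0.0601 hr^-1
Extrapolated tail: C_last / k_e = 19.1 / 0.0601 = 317.804
AUC_0→∞ = 251.725 + 317.804 = 569.529 ng/mL·hr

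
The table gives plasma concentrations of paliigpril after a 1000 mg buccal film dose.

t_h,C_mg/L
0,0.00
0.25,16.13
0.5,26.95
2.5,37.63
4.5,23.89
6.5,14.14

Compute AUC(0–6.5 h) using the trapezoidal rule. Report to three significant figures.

AUC = 172 mg/L·h

Trapezoidal AUC_0→6.5:
  [0→0.25]: (0.00+16.13)/2 × 0.25 = 2.01625
  [0.25→0.5]: (16.13+26.95)/2 × 0.25 = 5.385
  [0.5→2.5]: (26.95+37.63)/2 × 2 = 64.58
  [2.5→4.5]: (37.63+23.89)/2 × 2 = 61.52
  [4.5→6.5]: (23.89+14.14)/2 × 2 = 38.03
  Sum = 171.53125 mg/L·h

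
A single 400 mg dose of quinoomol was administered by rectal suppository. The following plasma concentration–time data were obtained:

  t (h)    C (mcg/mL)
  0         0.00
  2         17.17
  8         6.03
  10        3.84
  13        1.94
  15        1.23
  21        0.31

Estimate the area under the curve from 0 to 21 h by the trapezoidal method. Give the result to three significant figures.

Trapezoidal AUC_0→21:
  [0→2]: (0.00+17.17)/2 × 2 = 17.17
  [2→8]: (17.17+6.03)/2 × 6 = 69.6
  [8→10]: (6.03+3.84)/2 × 2 = 9.87
  [10→13]: (3.84+1.94)/2 × 3 = 8.67
  [13→15]: (1.94+1.23)/2 × 2 = 3.17
  [15→21]: (1.23+0.31)/2 × 6 = 4.62
  Sum = 113.1 mcg/mL·h

AUC = 113 mcg/mL·h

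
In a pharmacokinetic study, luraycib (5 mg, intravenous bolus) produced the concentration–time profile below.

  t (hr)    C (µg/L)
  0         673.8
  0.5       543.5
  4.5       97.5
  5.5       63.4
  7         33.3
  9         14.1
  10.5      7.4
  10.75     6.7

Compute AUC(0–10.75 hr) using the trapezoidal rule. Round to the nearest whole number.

AUC = 1805 µg/L·hr

Trapezoidal AUC_0→10.75:
  [0→0.5]: (673.8+543.5)/2 × 0.5 = 304.325
  [0.5→4.5]: (543.5+97.5)/2 × 4 = 1282.0
  [4.5→5.5]: (97.5+63.4)/2 × 1 = 80.45
  [5.5→7]: (63.4+33.3)/2 × 1.5 = 72.525
  [7→9]: (33.3+14.1)/2 × 2 = 47.4
  [9→10.5]: (14.1+7.4)/2 × 1.5 = 16.125
  [10.5→10.75]: (7.4+6.7)/2 × 0.25 = 1.7625
  Sum = 1804.5875 µg/L·hr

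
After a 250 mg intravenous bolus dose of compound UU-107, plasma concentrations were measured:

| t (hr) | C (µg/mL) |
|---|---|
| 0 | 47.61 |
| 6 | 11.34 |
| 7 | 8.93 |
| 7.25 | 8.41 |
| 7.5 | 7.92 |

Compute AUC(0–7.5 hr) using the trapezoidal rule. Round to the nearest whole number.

AUC = 191 µg/mL·hr

Trapezoidal AUC_0→7.5:
  [0→6]: (47.61+11.34)/2 × 6 = 176.85
  [6→7]: (11.34+8.93)/2 × 1 = 10.135
  [7→7.25]: (8.93+8.41)/2 × 0.25 = 2.1675
  [7.25→7.5]: (8.41+7.92)/2 × 0.25 = 2.04125
  Sum = 191.19375 µg/mL·hr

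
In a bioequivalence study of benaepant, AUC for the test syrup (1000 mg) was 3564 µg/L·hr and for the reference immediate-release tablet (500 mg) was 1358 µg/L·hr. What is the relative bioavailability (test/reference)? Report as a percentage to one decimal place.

F_rel = (AUC_test/D_test) / (AUC_ref/D_ref)
      = (3564/1000) / (1358/500)
      = 3.564 / 2.716 = 1.3122 = 131.22%

F_rel = 131.2%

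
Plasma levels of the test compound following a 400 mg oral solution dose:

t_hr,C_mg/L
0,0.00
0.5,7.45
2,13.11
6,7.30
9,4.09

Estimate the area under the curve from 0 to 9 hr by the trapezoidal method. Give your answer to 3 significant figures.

Trapezoidal AUC_0→9:
  [0→0.5]: (0.00+7.45)/2 × 0.5 = 1.8625
  [0.5→2]: (7.45+13.11)/2 × 1.5 = 15.42
  [2→6]: (13.11+7.30)/2 × 4 = 40.82
  [6→9]: (7.30+4.09)/2 × 3 = 17.085
  Sum = 75.1875 mg/L·hr

AUC = 75.2 mg/L·hr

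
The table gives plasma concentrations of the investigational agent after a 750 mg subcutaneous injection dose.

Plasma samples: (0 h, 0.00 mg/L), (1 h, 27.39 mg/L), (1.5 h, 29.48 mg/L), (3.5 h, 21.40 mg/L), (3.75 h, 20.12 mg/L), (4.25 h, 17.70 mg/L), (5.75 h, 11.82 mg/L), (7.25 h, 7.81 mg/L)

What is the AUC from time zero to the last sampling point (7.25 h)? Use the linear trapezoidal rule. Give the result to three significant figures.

AUC = 130 mg/L·h

Trapezoidal AUC_0→7.25:
  [0→1]: (0.00+27.39)/2 × 1 = 13.695
  [1→1.5]: (27.39+29.48)/2 × 0.5 = 14.2175
  [1.5→3.5]: (29.48+21.40)/2 × 2 = 50.88
  [3.5→3.75]: (21.40+20.12)/2 × 0.25 = 5.19
  [3.75→4.25]: (20.12+17.70)/2 × 0.5 = 9.455
  [4.25→5.75]: (17.70+11.82)/2 × 1.5 = 22.14
  [5.75→7.25]: (11.82+7.81)/2 × 1.5 = 14.7225
  Sum = 130.3 mg/L·h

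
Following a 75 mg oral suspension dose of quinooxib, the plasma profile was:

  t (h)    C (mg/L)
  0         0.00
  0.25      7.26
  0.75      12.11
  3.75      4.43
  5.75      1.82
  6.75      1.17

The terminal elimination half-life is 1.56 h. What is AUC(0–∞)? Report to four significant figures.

Trapezoidal AUC_0→6.75:
  [0→0.25]: (0.00+7.26)/2 × 0.25 = 0.9075
  [0.25→0.75]: (7.26+12.11)/2 × 0.5 = 4.8425
  [0.75→3.75]: (12.11+4.43)/2 × 3 = 24.81
  [3.75→5.75]: (4.43+1.82)/2 × 2 = 6.25
  [5.75→6.75]: (1.82+1.17)/2 × 1 = 1.495
  Sum = 38.305 mg/L·h
k_e = ln2 / t½ = 0.693147 / 1.56 = 0.4443 h^-1
Extrapolated tail: C_last / k_e = 1.17 / 0.4443 = 2.633
AUC_0→∞ = 38.305 + 2.633 = 40.938 mg/L·h

AUC = 40.94 mg/L·h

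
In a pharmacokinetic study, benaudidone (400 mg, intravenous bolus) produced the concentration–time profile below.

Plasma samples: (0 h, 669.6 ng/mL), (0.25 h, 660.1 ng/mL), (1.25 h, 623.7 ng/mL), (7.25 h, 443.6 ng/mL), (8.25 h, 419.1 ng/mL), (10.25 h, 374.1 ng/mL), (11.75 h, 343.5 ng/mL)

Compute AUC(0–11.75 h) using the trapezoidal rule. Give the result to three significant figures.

Trapezoidal AUC_0→11.75:
  [0→0.25]: (669.6+660.1)/2 × 0.25 = 166.2125
  [0.25→1.25]: (660.1+623.7)/2 × 1 = 641.9
  [1.25→7.25]: (623.7+443.6)/2 × 6 = 3201.9
  [7.25→8.25]: (443.6+419.1)/2 × 1 = 431.35
  [8.25→10.25]: (419.1+374.1)/2 × 2 = 793.2
  [10.25→11.75]: (374.1+343.5)/2 × 1.5 = 538.2
  Sum = 5772.7625 ng/mL·h

AUC = 5770 ng/mL·h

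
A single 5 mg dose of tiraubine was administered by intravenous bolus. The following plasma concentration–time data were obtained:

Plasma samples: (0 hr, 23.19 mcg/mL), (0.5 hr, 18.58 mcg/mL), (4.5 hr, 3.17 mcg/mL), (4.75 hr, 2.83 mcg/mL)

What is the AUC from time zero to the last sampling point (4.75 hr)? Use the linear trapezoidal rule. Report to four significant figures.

Trapezoidal AUC_0→4.75:
  [0→0.5]: (23.19+18.58)/2 × 0.5 = 10.4425
  [0.5→4.5]: (18.58+3.17)/2 × 4 = 43.5
  [4.5→4.75]: (3.17+2.83)/2 × 0.25 = 0.75
  Sum = 54.6925 mcg/mL·hr

AUC = 54.69 mcg/mL·hr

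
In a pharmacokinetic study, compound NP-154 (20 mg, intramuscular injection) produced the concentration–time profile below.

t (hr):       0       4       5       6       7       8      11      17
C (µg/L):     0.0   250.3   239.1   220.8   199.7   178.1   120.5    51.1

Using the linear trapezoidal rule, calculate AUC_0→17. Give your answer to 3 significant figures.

AUC = 2340 µg/L·hr

Trapezoidal AUC_0→17:
  [0→4]: (0.0+250.3)/2 × 4 = 500.6
  [4→5]: (250.3+239.1)/2 × 1 = 244.7
  [5→6]: (239.1+220.8)/2 × 1 = 229.95
  [6→7]: (220.8+199.7)/2 × 1 = 210.25
  [7→8]: (199.7+178.1)/2 × 1 = 188.9
  [8→11]: (178.1+120.5)/2 × 3 = 447.9
  [11→17]: (120.5+51.1)/2 × 6 = 514.8
  Sum = 2337.1 µg/L·hr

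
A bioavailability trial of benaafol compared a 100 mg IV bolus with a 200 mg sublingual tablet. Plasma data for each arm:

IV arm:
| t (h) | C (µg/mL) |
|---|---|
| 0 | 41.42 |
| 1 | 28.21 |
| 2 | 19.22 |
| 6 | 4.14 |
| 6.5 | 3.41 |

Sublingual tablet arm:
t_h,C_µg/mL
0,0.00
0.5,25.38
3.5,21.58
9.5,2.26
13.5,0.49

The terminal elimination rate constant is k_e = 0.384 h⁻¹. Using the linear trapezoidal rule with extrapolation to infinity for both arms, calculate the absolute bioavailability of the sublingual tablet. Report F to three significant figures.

F = 0.668

Trapezoidal AUC_0→6.5 (IV):
  [0→1]: (41.42+28.21)/2 × 1 = 34.815
  [1→2]: (28.21+19.22)/2 × 1 = 23.715
  [2→6]: (19.22+4.14)/2 × 4 = 46.72
  [6→6.5]: (4.14+3.41)/2 × 0.5 = 1.8875
  Sum = 107.1375 µg/mL·h
IV tail: 3.41/0.384 = 8.880; AUC_iv,0→∞ = 107.1375 + 8.880 = 116.0175 µg/mL·h
Trapezoidal AUC_0→13.5 (sublingual tablet):
  [0→0.5]: (0.00+25.38)/2 × 0.5 = 6.345
  [0.5→3.5]: (25.38+21.58)/2 × 3 = 70.44
  [3.5→9.5]: (21.58+2.26)/2 × 6 = 71.52
  [9.5→13.5]: (2.26+0.49)/2 × 4 = 5.5
  Sum = 153.805 µg/mL·h
sublingual tablet tail: 0.49/0.384 = 1.276; AUC_ev,0→∞ = 153.805 + 1.276 = 155.081 µg/mL·h
F = (AUC_ev/D_ev)/(AUC_iv/D_iv) = (155.081/200)/(116.0175/100) = 0.775405/1.160175 = 0.6684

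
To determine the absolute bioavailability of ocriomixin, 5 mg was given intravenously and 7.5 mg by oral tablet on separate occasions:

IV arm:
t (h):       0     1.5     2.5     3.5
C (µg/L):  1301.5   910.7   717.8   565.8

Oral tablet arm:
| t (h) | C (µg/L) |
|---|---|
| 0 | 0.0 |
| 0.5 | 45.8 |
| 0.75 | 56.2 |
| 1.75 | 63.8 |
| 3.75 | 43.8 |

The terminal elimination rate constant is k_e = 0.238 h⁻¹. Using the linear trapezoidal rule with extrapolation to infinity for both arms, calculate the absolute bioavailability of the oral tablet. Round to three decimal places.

Trapezoidal AUC_0→3.5 (IV):
  [0→1.5]: (1301.5+910.7)/2 × 1.5 = 1659.15
  [1.5→2.5]: (910.7+717.8)/2 × 1 = 814.25
  [2.5→3.5]: (717.8+565.8)/2 × 1 = 641.8
  Sum = 3115.2 µg/L·h
IV tail: 565.8/0.238 = 2377.311; AUC_iv,0→∞ = 3115.2 + 2377.311 = 5492.511 µg/L·h
Trapezoidal AUC_0→3.75 (oral tablet):
  [0→0.5]: (0.0+45.8)/2 × 0.5 = 11.45
  [0.5→0.75]: (45.8+56.2)/2 × 0.25 = 12.75
  [0.75→1.75]: (56.2+63.8)/2 × 1 = 60.0
  [1.75→3.75]: (63.8+43.8)/2 × 2 = 107.6
  Sum = 191.8 µg/L·h
oral tablet tail: 43.8/0.238 = 184.034; AUC_ev,0→∞ = 191.8 + 184.034 = 375.834 µg/L·h
F = (AUC_ev/D_ev)/(AUC_iv/D_iv) = (375.834/7.5)/(5492.511/5) = 50.1112/1098.5022 = 0.0456

F = 0.046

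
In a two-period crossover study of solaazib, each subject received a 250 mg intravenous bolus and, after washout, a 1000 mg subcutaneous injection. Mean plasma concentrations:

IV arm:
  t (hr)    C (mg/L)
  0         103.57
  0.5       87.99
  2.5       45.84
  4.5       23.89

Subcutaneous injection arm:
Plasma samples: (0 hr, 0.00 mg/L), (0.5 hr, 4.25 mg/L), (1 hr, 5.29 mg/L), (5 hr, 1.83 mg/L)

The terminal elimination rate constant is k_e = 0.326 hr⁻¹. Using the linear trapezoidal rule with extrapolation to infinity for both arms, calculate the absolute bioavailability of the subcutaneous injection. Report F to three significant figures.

Trapezoidal AUC_0→4.5 (IV):
  [0→0.5]: (103.57+87.99)/2 × 0.5 = 47.89
  [0.5→2.5]: (87.99+45.84)/2 × 2 = 133.83
  [2.5→4.5]: (45.84+23.89)/2 × 2 = 69.73
  Sum = 251.45 mg/L·hr
IV tail: 23.89/0.326 = 73.282; AUC_iv,0→∞ = 251.45 + 73.282 = 324.732 mg/L·hr
Trapezoidal AUC_0→5 (subcutaneous injection):
  [0→0.5]: (0.00+4.25)/2 × 0.5 = 1.0625
  [0.5→1]: (4.25+5.29)/2 × 0.5 = 2.385
  [1→5]: (5.29+1.83)/2 × 4 = 14.24
  Sum = 17.6875 mg/L·hr
subcutaneous injection tail: 1.83/0.326 = 5.613; AUC_ev,0→∞ = 17.6875 + 5.613 = 23.3005 mg/L·hr
F = (AUC_ev/D_ev)/(AUC_iv/D_iv) = (23.3005/1000)/(324.732/250) = 0.0233005/1.298928 = 0.0179

F = 0.0179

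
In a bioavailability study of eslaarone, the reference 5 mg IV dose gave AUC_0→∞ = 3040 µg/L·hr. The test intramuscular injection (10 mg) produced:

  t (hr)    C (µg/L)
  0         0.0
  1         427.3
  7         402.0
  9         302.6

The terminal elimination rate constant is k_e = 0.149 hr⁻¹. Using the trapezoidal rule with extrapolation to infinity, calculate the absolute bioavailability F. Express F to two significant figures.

F = 0.89

Trapezoidal AUC_0→9 (intramuscular injection):
  [0→1]: (0.0+427.3)/2 × 1 = 213.65
  [1→7]: (427.3+402.0)/2 × 6 = 2487.9
  [7→9]: (402.0+302.6)/2 × 2 = 704.6
  Sum = 3406.15 µg/L·hr
Tail: C_last/k_e = 302.6/0.149 = 2030.872
AUC_0→∞ (intramuscular injection) = 3406.15 + 2030.872 = 5437.022 µg/L·hr
F = (AUC_ev/D_ev)/(AUC_iv/D_iv) = (5437.022/10)/(3040/5) = 543.7022/608 = 0.8942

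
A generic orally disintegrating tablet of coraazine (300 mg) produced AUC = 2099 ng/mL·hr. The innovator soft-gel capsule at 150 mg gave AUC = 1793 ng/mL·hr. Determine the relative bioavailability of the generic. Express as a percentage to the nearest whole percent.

F_rel = 59%

F_rel = (AUC_test/D_test) / (AUC_ref/D_ref)
      = (2099/300) / (1793/150)
      = 6.99667 / 11.9533 = 0.5853 = 58.53%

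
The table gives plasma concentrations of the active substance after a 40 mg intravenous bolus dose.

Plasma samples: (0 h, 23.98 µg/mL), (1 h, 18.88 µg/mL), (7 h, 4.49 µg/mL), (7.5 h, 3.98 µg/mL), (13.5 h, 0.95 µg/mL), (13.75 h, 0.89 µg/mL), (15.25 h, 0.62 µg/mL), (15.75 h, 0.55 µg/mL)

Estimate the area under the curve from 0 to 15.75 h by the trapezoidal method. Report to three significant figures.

Trapezoidal AUC_0→15.75:
  [0→1]: (23.98+18.88)/2 × 1 = 21.43
  [1→7]: (18.88+4.49)/2 × 6 = 70.11
  [7→7.5]: (4.49+3.98)/2 × 0.5 = 2.1175
  [7.5→13.5]: (3.98+0.95)/2 × 6 = 14.79
  [13.5→13.75]: (0.95+0.89)/2 × 0.25 = 0.23
  [13.75→15.25]: (0.89+0.62)/2 × 1.5 = 1.1325
  [15.25→15.75]: (0.62+0.55)/2 × 0.5 = 0.2925
  Sum = 110.1025 µg/mL·h

AUC = 110 µg/mL·h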